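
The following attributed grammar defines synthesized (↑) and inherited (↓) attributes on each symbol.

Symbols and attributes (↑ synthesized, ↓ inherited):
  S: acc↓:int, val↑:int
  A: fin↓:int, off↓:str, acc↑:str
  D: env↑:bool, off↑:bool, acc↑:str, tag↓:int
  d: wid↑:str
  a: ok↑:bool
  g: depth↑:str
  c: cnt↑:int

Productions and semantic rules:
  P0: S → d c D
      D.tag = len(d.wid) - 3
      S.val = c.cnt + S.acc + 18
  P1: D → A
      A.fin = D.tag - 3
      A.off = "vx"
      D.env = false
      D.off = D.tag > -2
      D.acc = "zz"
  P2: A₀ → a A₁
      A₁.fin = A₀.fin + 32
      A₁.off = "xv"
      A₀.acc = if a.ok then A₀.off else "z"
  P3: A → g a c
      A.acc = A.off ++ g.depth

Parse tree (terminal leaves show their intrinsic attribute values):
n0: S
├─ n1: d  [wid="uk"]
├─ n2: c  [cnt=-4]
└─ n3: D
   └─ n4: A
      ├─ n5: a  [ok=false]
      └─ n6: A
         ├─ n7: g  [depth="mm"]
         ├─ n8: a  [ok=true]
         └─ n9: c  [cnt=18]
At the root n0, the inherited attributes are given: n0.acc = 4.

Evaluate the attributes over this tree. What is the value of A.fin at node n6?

28

1. n0.acc = 4  [given at root]
2. n1.wid = "uk"  [terminal]
3. n2.cnt = -4  [terminal]
4. n3.tag = -1  [len(d.wid) - 3]
5. n4.fin = -4  [D.tag - 3]
6. n4.off = "vx"  ["vx"]
7. n5.ok = false  [terminal]
8. n6.fin = 28  [A₀.fin + 32]
9. n6.off = "xv"  ["xv"]
10. n7.depth = "mm"  [terminal]
11. n8.ok = true  [terminal]
12. n9.cnt = 18  [terminal]
13. n6.acc = "xvmm"  [A.off ++ g.depth]
14. n4.acc = "z"  [if a.ok then A₀.off else "z"]
15. n3.env = false  [false]
16. n3.off = true  [D.tag > -2]
17. n3.acc = "zz"  ["zz"]
18. n0.val = 18  [c.cnt + S.acc + 18]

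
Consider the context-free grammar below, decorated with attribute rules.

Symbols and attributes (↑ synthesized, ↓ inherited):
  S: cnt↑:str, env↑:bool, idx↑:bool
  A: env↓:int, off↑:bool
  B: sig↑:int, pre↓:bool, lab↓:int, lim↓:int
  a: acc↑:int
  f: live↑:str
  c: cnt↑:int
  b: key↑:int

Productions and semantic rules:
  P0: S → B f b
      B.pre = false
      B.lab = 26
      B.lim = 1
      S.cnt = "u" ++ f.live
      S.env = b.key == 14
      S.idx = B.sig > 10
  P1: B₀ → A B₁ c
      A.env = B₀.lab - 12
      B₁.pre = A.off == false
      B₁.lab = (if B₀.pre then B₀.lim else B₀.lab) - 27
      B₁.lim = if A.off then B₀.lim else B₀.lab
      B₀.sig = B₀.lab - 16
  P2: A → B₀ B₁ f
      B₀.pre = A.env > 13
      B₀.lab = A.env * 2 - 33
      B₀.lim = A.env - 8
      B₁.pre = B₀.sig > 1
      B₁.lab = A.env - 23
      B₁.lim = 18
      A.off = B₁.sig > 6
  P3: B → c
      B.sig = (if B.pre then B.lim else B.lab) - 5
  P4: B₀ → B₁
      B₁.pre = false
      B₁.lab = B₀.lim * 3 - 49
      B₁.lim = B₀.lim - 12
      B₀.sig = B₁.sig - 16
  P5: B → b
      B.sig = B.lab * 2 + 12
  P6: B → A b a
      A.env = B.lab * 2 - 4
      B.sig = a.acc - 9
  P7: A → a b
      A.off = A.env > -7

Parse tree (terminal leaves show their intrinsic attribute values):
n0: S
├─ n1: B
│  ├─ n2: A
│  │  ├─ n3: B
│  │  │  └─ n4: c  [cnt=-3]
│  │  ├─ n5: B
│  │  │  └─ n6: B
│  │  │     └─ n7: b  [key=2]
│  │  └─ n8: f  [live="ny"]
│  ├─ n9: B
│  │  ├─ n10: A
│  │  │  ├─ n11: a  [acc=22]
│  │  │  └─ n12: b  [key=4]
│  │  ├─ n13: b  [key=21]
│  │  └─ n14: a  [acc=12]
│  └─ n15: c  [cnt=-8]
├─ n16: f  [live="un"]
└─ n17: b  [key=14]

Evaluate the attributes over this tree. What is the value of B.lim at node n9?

26

1. n1.pre = false  [false]
2. n1.lab = 26  [26]
3. n1.lim = 1  [1]
4. n2.env = 14  [B₀.lab - 12]
5. n3.pre = true  [A.env > 13]
6. n3.lab = -5  [A.env * 2 - 33]
7. n3.lim = 6  [A.env - 8]
8. n4.cnt = -3  [terminal]
9. n3.sig = 1  [(if B.pre then B.lim else B.lab) - 5]
10. n5.pre = false  [B₀.sig > 1]
11. n5.lab = -9  [A.env - 23]
12. n5.lim = 18  [18]
13. n6.pre = false  [false]
14. n6.lab = 5  [B₀.lim * 3 - 49]
15. n6.lim = 6  [B₀.lim - 12]
16. n7.key = 2  [terminal]
17. n6.sig = 22  [B.lab * 2 + 12]
18. n5.sig = 6  [B₁.sig - 16]
19. n8.live = "ny"  [terminal]
20. n2.off = false  [B₁.sig > 6]
21. n9.pre = true  [A.off == false]
22. n9.lab = -1  [(if B₀.pre then B₀.lim else B₀.lab) - 27]
23. n9.lim = 26  [if A.off then B₀.lim else B₀.lab]
24. n10.env = -6  [B.lab * 2 - 4]
25. n11.acc = 22  [terminal]
26. n12.key = 4  [terminal]
27. n10.off = true  [A.env > -7]
28. n13.key = 21  [terminal]
29. n14.acc = 12  [terminal]
30. n9.sig = 3  [a.acc - 9]
31. n15.cnt = -8  [terminal]
32. n1.sig = 10  [B₀.lab - 16]
33. n16.live = "un"  [terminal]
34. n17.key = 14  [terminal]
35. n0.cnt = "uun"  ["u" ++ f.live]
36. n0.env = true  [b.key == 14]
37. n0.idx = false  [B.sig > 10]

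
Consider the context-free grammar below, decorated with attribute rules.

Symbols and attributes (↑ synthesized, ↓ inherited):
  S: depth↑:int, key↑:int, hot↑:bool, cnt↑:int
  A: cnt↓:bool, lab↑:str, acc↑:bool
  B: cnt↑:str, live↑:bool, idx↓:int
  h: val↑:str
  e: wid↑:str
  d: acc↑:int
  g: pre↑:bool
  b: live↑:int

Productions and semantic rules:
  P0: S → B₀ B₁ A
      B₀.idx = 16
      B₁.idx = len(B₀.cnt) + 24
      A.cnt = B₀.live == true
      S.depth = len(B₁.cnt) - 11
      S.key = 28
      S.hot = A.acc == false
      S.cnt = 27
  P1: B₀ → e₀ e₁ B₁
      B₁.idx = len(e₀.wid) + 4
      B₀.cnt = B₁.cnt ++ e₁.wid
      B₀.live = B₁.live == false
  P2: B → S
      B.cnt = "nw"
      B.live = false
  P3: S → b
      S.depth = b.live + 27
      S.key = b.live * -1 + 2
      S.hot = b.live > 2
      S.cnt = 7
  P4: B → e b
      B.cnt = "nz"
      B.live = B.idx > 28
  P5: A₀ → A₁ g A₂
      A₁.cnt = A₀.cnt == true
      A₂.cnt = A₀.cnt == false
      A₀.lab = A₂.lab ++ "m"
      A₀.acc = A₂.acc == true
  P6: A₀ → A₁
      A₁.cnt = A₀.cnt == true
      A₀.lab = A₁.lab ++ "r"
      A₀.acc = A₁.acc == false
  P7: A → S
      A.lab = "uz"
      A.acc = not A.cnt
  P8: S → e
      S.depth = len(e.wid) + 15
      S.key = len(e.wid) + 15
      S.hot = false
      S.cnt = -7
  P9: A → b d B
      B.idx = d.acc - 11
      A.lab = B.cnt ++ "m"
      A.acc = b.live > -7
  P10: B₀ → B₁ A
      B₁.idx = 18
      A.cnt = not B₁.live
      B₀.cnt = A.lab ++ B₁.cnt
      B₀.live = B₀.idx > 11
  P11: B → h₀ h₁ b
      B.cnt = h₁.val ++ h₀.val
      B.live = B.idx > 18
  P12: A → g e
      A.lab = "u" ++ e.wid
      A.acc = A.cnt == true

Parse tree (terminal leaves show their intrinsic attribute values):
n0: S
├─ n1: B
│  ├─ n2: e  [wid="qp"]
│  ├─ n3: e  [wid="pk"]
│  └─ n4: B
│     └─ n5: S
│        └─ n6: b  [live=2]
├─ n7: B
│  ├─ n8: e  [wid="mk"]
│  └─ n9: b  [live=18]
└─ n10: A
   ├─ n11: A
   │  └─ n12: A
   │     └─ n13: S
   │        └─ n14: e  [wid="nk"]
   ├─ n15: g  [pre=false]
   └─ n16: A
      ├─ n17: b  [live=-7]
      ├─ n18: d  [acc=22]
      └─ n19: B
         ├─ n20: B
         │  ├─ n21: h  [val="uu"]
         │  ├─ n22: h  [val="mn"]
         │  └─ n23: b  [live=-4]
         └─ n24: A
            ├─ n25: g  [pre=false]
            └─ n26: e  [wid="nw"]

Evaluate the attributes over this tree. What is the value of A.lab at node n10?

"unwmnuumm"

1. n1.idx = 16  [16]
2. n2.wid = "qp"  [terminal]
3. n3.wid = "pk"  [terminal]
4. n4.idx = 6  [len(e₀.wid) + 4]
5. n6.live = 2  [terminal]
6. n5.depth = 29  [b.live + 27]
7. n5.key = 0  [b.live * -1 + 2]
8. n5.hot = false  [b.live > 2]
9. n5.cnt = 7  [7]
10. n4.cnt = "nw"  ["nw"]
11. n4.live = false  [false]
12. n1.cnt = "nwpk"  [B₁.cnt ++ e₁.wid]
13. n1.live = true  [B₁.live == false]
14. n7.idx = 28  [len(B₀.cnt) + 24]
15. n8.wid = "mk"  [terminal]
16. n9.live = 18  [terminal]
17. n7.cnt = "nz"  ["nz"]
18. n7.live = false  [B.idx > 28]
19. n10.cnt = true  [B₀.live == true]
20. n11.cnt = true  [A₀.cnt == true]
21. n12.cnt = true  [A₀.cnt == true]
22. n14.wid = "nk"  [terminal]
23. n13.depth = 17  [len(e.wid) + 15]
24. n13.key = 17  [len(e.wid) + 15]
25. n13.hot = false  [false]
26. n13.cnt = -7  [-7]
27. n12.lab = "uz"  ["uz"]
28. n12.acc = false  [not A.cnt]
29. n11.lab = "uzr"  [A₁.lab ++ "r"]
30. n11.acc = true  [A₁.acc == false]
31. n15.pre = false  [terminal]
32. n16.cnt = false  [A₀.cnt == false]
33. n17.live = -7  [terminal]
34. n18.acc = 22  [terminal]
35. n19.idx = 11  [d.acc - 11]
36. n20.idx = 18  [18]
37. n21.val = "uu"  [terminal]
38. n22.val = "mn"  [terminal]
39. n23.live = -4  [terminal]
40. n20.cnt = "mnuu"  [h₁.val ++ h₀.val]
41. n20.live = false  [B.idx > 18]
42. n24.cnt = true  [not B₁.live]
43. n25.pre = false  [terminal]
44. n26.wid = "nw"  [terminal]
45. n24.lab = "unw"  ["u" ++ e.wid]
46. n24.acc = true  [A.cnt == true]
47. n19.cnt = "unwmnuu"  [A.lab ++ B₁.cnt]
48. n19.live = false  [B₀.idx > 11]
49. n16.lab = "unwmnuum"  [B.cnt ++ "m"]
50. n16.acc = false  [b.live > -7]
51. n10.lab = "unwmnuumm"  [A₂.lab ++ "m"]
52. n10.acc = false  [A₂.acc == true]
53. n0.depth = -9  [len(B₁.cnt) - 11]
54. n0.key = 28  [28]
55. n0.hot = true  [A.acc == false]
56. n0.cnt = 27  [27]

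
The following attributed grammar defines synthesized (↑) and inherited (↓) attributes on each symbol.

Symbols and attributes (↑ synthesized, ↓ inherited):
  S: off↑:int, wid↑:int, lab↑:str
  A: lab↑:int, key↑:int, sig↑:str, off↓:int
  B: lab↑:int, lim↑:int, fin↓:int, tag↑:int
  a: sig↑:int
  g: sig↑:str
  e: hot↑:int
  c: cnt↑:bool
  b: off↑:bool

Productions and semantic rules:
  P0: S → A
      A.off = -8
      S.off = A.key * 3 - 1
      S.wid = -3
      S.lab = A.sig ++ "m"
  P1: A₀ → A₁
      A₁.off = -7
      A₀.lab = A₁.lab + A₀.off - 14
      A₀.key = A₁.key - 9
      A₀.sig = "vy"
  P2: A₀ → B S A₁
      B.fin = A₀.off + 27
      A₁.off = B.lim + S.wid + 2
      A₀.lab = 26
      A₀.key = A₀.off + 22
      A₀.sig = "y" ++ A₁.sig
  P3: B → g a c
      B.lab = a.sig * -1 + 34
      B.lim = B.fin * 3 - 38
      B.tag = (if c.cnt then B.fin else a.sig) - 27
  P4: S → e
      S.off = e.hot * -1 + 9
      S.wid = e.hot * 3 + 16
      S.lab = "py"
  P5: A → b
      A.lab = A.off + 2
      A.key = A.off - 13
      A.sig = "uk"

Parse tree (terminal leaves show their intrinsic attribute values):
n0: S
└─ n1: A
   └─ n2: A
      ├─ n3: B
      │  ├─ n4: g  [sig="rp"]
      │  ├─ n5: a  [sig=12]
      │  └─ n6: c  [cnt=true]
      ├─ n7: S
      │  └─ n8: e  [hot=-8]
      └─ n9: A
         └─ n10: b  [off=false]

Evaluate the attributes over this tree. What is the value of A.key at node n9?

1. n1.off = -8  [-8]
2. n2.off = -7  [-7]
3. n3.fin = 20  [A₀.off + 27]
4. n4.sig = "rp"  [terminal]
5. n5.sig = 12  [terminal]
6. n6.cnt = true  [terminal]
7. n3.lab = 22  [a.sig * -1 + 34]
8. n3.lim = 22  [B.fin * 3 - 38]
9. n3.tag = -7  [(if c.cnt then B.fin else a.sig) - 27]
10. n8.hot = -8  [terminal]
11. n7.off = 17  [e.hot * -1 + 9]
12. n7.wid = -8  [e.hot * 3 + 16]
13. n7.lab = "py"  ["py"]
14. n9.off = 16  [B.lim + S.wid + 2]
15. n10.off = false  [terminal]
16. n9.lab = 18  [A.off + 2]
17. n9.key = 3  [A.off - 13]
18. n9.sig = "uk"  ["uk"]
19. n2.lab = 26  [26]
20. n2.key = 15  [A₀.off + 22]
21. n2.sig = "yuk"  ["y" ++ A₁.sig]
22. n1.lab = 4  [A₁.lab + A₀.off - 14]
23. n1.key = 6  [A₁.key - 9]
24. n1.sig = "vy"  ["vy"]
25. n0.off = 17  [A.key * 3 - 1]
26. n0.wid = -3  [-3]
27. n0.lab = "vym"  [A.sig ++ "m"]

3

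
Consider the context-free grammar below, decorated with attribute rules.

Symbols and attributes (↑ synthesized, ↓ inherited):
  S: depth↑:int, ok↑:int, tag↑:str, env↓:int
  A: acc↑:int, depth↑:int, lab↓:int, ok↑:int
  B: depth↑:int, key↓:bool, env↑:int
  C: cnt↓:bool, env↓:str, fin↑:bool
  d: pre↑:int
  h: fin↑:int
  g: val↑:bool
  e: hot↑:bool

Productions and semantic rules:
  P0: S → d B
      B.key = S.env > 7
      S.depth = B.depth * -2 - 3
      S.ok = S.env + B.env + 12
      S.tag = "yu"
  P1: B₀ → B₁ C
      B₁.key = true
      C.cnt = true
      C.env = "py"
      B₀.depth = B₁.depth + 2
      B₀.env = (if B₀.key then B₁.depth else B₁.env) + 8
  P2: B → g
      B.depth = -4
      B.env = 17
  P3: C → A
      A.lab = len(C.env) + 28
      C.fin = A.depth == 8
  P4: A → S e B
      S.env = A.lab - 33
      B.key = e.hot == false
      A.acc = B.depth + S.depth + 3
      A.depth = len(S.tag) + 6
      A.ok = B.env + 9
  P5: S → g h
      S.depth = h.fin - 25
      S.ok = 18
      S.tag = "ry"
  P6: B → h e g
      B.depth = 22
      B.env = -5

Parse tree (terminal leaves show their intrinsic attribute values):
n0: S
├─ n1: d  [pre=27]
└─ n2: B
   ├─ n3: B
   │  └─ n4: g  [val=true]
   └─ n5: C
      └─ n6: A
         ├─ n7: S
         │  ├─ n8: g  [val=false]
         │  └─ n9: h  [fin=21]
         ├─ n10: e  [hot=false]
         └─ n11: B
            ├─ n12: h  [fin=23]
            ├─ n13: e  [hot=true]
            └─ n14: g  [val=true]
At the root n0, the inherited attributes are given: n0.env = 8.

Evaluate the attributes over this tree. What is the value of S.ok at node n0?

1. n0.env = 8  [given at root]
2. n1.pre = 27  [terminal]
3. n2.key = true  [S.env > 7]
4. n3.key = true  [true]
5. n4.val = true  [terminal]
6. n3.depth = -4  [-4]
7. n3.env = 17  [17]
8. n5.cnt = true  [true]
9. n5.env = "py"  ["py"]
10. n6.lab = 30  [len(C.env) + 28]
11. n7.env = -3  [A.lab - 33]
12. n8.val = false  [terminal]
13. n9.fin = 21  [terminal]
14. n7.depth = -4  [h.fin - 25]
15. n7.ok = 18  [18]
16. n7.tag = "ry"  ["ry"]
17. n10.hot = false  [terminal]
18. n11.key = true  [e.hot == false]
19. n12.fin = 23  [terminal]
20. n13.hot = true  [terminal]
21. n14.val = true  [terminal]
22. n11.depth = 22  [22]
23. n11.env = -5  [-5]
24. n6.acc = 21  [B.depth + S.depth + 3]
25. n6.depth = 8  [len(S.tag) + 6]
26. n6.ok = 4  [B.env + 9]
27. n5.fin = true  [A.depth == 8]
28. n2.depth = -2  [B₁.depth + 2]
29. n2.env = 4  [(if B₀.key then B₁.depth else B₁.env) + 8]
30. n0.depth = 1  [B.depth * -2 - 3]
31. n0.ok = 24  [S.env + B.env + 12]
32. n0.tag = "yu"  ["yu"]

24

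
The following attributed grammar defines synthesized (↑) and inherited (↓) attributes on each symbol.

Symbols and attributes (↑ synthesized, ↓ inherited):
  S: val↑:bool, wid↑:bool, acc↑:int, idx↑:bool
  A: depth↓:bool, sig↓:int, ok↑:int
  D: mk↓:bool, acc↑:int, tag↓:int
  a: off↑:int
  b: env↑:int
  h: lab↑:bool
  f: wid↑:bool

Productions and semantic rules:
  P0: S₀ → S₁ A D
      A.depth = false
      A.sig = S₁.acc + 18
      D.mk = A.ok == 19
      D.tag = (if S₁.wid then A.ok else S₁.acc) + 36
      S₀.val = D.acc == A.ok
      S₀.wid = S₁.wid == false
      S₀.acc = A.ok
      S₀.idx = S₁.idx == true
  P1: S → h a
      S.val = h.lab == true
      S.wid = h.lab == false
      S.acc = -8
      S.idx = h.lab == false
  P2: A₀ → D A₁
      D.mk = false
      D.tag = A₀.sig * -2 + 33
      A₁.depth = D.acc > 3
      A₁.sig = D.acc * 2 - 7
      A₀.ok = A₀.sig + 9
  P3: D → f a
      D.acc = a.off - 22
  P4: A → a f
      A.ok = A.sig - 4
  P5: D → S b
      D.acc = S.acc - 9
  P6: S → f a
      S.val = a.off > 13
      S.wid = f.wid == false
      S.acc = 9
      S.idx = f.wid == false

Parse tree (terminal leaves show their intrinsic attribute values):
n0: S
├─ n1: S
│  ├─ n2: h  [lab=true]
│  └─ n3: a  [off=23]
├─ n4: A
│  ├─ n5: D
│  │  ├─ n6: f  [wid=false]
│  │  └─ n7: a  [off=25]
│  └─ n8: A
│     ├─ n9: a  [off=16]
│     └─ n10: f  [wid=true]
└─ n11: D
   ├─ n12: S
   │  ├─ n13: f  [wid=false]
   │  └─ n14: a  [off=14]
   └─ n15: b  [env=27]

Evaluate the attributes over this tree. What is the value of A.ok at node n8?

-5

1. n2.lab = true  [terminal]
2. n3.off = 23  [terminal]
3. n1.val = true  [h.lab == true]
4. n1.wid = false  [h.lab == false]
5. n1.acc = -8  [-8]
6. n1.idx = false  [h.lab == false]
7. n4.depth = false  [false]
8. n4.sig = 10  [S₁.acc + 18]
9. n5.mk = false  [false]
10. n5.tag = 13  [A₀.sig * -2 + 33]
11. n6.wid = false  [terminal]
12. n7.off = 25  [terminal]
13. n5.acc = 3  [a.off - 22]
14. n8.depth = false  [D.acc > 3]
15. n8.sig = -1  [D.acc * 2 - 7]
16. n9.off = 16  [terminal]
17. n10.wid = true  [terminal]
18. n8.ok = -5  [A.sig - 4]
19. n4.ok = 19  [A₀.sig + 9]
20. n11.mk = true  [A.ok == 19]
21. n11.tag = 28  [(if S₁.wid then A.ok else S₁.acc) + 36]
22. n13.wid = false  [terminal]
23. n14.off = 14  [terminal]
24. n12.val = true  [a.off > 13]
25. n12.wid = true  [f.wid == false]
26. n12.acc = 9  [9]
27. n12.idx = true  [f.wid == false]
28. n15.env = 27  [terminal]
29. n11.acc = 0  [S.acc - 9]
30. n0.val = false  [D.acc == A.ok]
31. n0.wid = true  [S₁.wid == false]
32. n0.acc = 19  [A.ok]
33. n0.idx = false  [S₁.idx == true]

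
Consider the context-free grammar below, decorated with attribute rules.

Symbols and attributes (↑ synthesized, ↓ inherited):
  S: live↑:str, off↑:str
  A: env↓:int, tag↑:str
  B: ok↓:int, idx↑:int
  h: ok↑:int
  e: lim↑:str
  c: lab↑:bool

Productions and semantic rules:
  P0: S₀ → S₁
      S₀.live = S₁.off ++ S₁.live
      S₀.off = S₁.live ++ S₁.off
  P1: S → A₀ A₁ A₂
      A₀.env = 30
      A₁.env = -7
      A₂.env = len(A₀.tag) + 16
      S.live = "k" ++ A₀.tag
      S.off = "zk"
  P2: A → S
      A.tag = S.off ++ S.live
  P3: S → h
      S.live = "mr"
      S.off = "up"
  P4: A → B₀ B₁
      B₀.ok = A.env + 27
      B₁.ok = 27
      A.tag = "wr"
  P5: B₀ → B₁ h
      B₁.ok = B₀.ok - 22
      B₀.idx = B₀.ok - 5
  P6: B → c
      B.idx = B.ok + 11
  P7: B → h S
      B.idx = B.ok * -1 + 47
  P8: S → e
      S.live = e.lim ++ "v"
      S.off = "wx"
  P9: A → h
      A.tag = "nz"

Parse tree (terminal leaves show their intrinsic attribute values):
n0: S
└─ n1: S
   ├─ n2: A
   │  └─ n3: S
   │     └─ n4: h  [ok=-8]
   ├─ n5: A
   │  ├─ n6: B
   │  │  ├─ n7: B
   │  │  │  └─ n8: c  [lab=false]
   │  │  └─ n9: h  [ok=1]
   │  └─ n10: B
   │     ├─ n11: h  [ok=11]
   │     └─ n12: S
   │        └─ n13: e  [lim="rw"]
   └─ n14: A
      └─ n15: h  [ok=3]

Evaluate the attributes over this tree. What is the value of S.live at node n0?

"zkkupmr"

1. n2.env = 30  [30]
2. n4.ok = -8  [terminal]
3. n3.live = "mr"  ["mr"]
4. n3.off = "up"  ["up"]
5. n2.tag = "upmr"  [S.off ++ S.live]
6. n5.env = -7  [-7]
7. n6.ok = 20  [A.env + 27]
8. n7.ok = -2  [B₀.ok - 22]
9. n8.lab = false  [terminal]
10. n7.idx = 9  [B.ok + 11]
11. n9.ok = 1  [terminal]
12. n6.idx = 15  [B₀.ok - 5]
13. n10.ok = 27  [27]
14. n11.ok = 11  [terminal]
15. n13.lim = "rw"  [terminal]
16. n12.live = "rwv"  [e.lim ++ "v"]
17. n12.off = "wx"  ["wx"]
18. n10.idx = 20  [B.ok * -1 + 47]
19. n5.tag = "wr"  ["wr"]
20. n14.env = 20  [len(A₀.tag) + 16]
21. n15.ok = 3  [terminal]
22. n14.tag = "nz"  ["nz"]
23. n1.live = "kupmr"  ["k" ++ A₀.tag]
24. n1.off = "zk"  ["zk"]
25. n0.live = "zkkupmr"  [S₁.off ++ S₁.live]
26. n0.off = "kupmrzk"  [S₁.live ++ S₁.off]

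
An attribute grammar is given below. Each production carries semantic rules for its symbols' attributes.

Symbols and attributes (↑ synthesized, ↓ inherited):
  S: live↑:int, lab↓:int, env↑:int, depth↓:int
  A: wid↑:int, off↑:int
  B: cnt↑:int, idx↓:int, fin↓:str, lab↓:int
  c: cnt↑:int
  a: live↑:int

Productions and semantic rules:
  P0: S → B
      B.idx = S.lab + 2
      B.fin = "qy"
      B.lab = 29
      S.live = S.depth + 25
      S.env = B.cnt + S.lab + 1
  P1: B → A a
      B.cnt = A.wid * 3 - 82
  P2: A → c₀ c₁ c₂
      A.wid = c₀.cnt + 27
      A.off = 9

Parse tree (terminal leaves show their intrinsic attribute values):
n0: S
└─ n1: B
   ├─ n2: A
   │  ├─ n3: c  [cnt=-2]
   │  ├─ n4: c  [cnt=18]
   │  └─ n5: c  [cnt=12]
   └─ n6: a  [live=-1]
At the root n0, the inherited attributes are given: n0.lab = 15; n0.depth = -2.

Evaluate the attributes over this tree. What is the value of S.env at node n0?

9

1. n0.lab = 15  [given at root]
2. n0.depth = -2  [given at root]
3. n1.idx = 17  [S.lab + 2]
4. n1.fin = "qy"  ["qy"]
5. n1.lab = 29  [29]
6. n3.cnt = -2  [terminal]
7. n4.cnt = 18  [terminal]
8. n5.cnt = 12  [terminal]
9. n2.wid = 25  [c₀.cnt + 27]
10. n2.off = 9  [9]
11. n6.live = -1  [terminal]
12. n1.cnt = -7  [A.wid * 3 - 82]
13. n0.live = 23  [S.depth + 25]
14. n0.env = 9  [B.cnt + S.lab + 1]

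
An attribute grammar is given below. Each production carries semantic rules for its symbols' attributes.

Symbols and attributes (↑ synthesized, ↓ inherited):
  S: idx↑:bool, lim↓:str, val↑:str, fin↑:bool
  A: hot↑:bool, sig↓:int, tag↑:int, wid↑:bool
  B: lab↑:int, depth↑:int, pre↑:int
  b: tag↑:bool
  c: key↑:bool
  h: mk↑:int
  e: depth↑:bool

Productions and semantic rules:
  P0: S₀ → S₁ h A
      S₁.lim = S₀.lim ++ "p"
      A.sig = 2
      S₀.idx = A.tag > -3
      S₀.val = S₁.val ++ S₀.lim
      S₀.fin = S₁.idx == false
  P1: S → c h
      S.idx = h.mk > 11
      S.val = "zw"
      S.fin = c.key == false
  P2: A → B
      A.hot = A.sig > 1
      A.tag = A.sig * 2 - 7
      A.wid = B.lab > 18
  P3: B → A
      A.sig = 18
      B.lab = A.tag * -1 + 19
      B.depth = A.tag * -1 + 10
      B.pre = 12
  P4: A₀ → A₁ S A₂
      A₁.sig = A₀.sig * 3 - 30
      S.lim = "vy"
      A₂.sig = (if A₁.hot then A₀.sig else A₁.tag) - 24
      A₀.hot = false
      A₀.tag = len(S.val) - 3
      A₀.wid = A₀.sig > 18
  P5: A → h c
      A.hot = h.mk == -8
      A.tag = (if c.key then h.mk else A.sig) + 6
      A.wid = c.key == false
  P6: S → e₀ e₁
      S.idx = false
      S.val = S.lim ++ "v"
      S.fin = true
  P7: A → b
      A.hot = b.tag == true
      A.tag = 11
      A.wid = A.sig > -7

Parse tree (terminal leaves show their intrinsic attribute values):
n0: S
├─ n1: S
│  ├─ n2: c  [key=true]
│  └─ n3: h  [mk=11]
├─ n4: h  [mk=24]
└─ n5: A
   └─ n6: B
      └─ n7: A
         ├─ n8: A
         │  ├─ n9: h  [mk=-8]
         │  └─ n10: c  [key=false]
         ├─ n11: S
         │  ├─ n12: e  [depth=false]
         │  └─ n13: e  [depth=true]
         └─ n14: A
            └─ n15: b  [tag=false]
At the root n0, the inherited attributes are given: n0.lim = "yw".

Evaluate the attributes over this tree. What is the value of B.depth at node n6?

10

1. n0.lim = "yw"  [given at root]
2. n1.lim = "ywp"  [S₀.lim ++ "p"]
3. n2.key = true  [terminal]
4. n3.mk = 11  [terminal]
5. n1.idx = false  [h.mk > 11]
6. n1.val = "zw"  ["zw"]
7. n1.fin = false  [c.key == false]
8. n4.mk = 24  [terminal]
9. n5.sig = 2  [2]
10. n7.sig = 18  [18]
11. n8.sig = 24  [A₀.sig * 3 - 30]
12. n9.mk = -8  [terminal]
13. n10.key = false  [terminal]
14. n8.hot = true  [h.mk == -8]
15. n8.tag = 30  [(if c.key then h.mk else A.sig) + 6]
16. n8.wid = true  [c.key == false]
17. n11.lim = "vy"  ["vy"]
18. n12.depth = false  [terminal]
19. n13.depth = true  [terminal]
20. n11.idx = false  [false]
21. n11.val = "vyv"  [S.lim ++ "v"]
22. n11.fin = true  [true]
23. n14.sig = -6  [(if A₁.hot then A₀.sig else A₁.tag) - 24]
24. n15.tag = false  [terminal]
25. n14.hot = false  [b.tag == true]
26. n14.tag = 11  [11]
27. n14.wid = true  [A.sig > -7]
28. n7.hot = false  [false]
29. n7.tag = 0  [len(S.val) - 3]
30. n7.wid = false  [A₀.sig > 18]
31. n6.lab = 19  [A.tag * -1 + 19]
32. n6.depth = 10  [A.tag * -1 + 10]
33. n6.pre = 12  [12]
34. n5.hot = true  [A.sig > 1]
35. n5.tag = -3  [A.sig * 2 - 7]
36. n5.wid = true  [B.lab > 18]
37. n0.idx = false  [A.tag > -3]
38. n0.val = "zwyw"  [S₁.val ++ S₀.lim]
39. n0.fin = true  [S₁.idx == false]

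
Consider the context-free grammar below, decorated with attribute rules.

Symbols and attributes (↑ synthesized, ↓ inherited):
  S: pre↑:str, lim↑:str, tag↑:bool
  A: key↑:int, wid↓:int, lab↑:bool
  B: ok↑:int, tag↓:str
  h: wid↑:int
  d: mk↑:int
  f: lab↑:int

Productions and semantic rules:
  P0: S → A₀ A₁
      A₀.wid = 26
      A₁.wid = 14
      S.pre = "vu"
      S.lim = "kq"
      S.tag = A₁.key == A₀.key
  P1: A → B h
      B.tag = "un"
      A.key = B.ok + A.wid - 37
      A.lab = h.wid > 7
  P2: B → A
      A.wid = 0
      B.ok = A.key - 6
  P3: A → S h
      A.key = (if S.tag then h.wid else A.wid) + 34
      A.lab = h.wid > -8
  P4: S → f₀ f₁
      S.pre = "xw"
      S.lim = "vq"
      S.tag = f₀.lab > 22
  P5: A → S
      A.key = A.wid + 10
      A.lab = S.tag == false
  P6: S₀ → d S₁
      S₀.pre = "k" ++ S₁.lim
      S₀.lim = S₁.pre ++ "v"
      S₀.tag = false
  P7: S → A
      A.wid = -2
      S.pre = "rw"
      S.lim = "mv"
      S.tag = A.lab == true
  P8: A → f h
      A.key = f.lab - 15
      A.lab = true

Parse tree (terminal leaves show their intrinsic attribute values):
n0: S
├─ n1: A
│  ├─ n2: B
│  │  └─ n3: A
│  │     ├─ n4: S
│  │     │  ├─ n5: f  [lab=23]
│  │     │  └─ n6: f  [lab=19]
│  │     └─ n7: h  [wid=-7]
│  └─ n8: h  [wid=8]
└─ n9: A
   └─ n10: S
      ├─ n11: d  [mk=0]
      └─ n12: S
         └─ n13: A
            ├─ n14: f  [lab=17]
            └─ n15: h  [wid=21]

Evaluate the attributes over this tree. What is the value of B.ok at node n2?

21

1. n1.wid = 26  [26]
2. n2.tag = "un"  ["un"]
3. n3.wid = 0  [0]
4. n5.lab = 23  [terminal]
5. n6.lab = 19  [terminal]
6. n4.pre = "xw"  ["xw"]
7. n4.lim = "vq"  ["vq"]
8. n4.tag = true  [f₀.lab > 22]
9. n7.wid = -7  [terminal]
10. n3.key = 27  [(if S.tag then h.wid else A.wid) + 34]
11. n3.lab = true  [h.wid > -8]
12. n2.ok = 21  [A.key - 6]
13. n8.wid = 8  [terminal]
14. n1.key = 10  [B.ok + A.wid - 37]
15. n1.lab = true  [h.wid > 7]
16. n9.wid = 14  [14]
17. n11.mk = 0  [terminal]
18. n13.wid = -2  [-2]
19. n14.lab = 17  [terminal]
20. n15.wid = 21  [terminal]
21. n13.key = 2  [f.lab - 15]
22. n13.lab = true  [true]
23. n12.pre = "rw"  ["rw"]
24. n12.lim = "mv"  ["mv"]
25. n12.tag = true  [A.lab == true]
26. n10.pre = "kmv"  ["k" ++ S₁.lim]
27. n10.lim = "rwv"  [S₁.pre ++ "v"]
28. n10.tag = false  [false]
29. n9.key = 24  [A.wid + 10]
30. n9.lab = true  [S.tag == false]
31. n0.pre = "vu"  ["vu"]
32. n0.lim = "kq"  ["kq"]
33. n0.tag = false  [A₁.key == A₀.key]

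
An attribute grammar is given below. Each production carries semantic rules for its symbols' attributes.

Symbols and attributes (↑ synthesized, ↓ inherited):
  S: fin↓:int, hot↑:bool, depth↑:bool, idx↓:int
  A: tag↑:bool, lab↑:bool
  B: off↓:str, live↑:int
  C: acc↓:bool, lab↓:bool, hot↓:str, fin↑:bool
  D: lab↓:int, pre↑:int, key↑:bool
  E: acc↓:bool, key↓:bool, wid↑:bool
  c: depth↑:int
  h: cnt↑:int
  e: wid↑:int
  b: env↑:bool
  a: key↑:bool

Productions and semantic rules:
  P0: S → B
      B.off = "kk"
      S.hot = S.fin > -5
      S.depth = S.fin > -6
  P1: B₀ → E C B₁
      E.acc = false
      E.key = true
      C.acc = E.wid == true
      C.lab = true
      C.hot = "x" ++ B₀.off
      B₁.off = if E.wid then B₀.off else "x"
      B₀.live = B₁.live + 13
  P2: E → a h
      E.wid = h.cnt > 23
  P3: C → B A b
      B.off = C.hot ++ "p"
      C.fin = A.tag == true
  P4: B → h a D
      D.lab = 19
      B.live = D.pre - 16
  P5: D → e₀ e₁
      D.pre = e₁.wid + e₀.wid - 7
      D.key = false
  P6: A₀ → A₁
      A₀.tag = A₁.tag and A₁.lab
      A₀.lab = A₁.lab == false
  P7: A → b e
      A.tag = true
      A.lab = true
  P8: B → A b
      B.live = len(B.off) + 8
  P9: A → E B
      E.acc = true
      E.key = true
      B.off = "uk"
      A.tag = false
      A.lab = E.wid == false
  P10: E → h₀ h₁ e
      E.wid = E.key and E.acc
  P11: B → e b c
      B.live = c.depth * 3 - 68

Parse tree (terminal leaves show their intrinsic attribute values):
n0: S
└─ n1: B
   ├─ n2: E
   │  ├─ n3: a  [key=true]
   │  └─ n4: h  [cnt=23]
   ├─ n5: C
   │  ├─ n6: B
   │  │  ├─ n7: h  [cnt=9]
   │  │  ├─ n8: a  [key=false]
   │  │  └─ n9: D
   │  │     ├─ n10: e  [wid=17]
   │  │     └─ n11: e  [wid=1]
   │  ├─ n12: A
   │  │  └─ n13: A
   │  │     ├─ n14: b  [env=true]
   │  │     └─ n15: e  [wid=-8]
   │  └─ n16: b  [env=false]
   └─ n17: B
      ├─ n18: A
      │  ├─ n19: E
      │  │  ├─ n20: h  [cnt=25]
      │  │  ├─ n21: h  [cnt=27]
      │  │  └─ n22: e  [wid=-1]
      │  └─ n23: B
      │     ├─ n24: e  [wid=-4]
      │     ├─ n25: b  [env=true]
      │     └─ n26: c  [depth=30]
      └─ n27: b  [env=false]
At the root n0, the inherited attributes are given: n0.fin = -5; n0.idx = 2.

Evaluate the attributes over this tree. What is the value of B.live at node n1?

22

1. n0.fin = -5  [given at root]
2. n0.idx = 2  [given at root]
3. n1.off = "kk"  ["kk"]
4. n2.acc = false  [false]
5. n2.key = true  [true]
6. n3.key = true  [terminal]
7. n4.cnt = 23  [terminal]
8. n2.wid = false  [h.cnt > 23]
9. n5.acc = false  [E.wid == true]
10. n5.lab = true  [true]
11. n5.hot = "xkk"  ["x" ++ B₀.off]
12. n6.off = "xkkp"  [C.hot ++ "p"]
13. n7.cnt = 9  [terminal]
14. n8.key = false  [terminal]
15. n9.lab = 19  [19]
16. n10.wid = 17  [terminal]
17. n11.wid = 1  [terminal]
18. n9.pre = 11  [e₁.wid + e₀.wid - 7]
19. n9.key = false  [false]
20. n6.live = -5  [D.pre - 16]
21. n14.env = true  [terminal]
22. n15.wid = -8  [terminal]
23. n13.tag = true  [true]
24. n13.lab = true  [true]
25. n12.tag = true  [A₁.tag and A₁.lab]
26. n12.lab = false  [A₁.lab == false]
27. n16.env = false  [terminal]
28. n5.fin = true  [A.tag == true]
29. n17.off = "x"  [if E.wid then B₀.off else "x"]
30. n19.acc = true  [true]
31. n19.key = true  [true]
32. n20.cnt = 25  [terminal]
33. n21.cnt = 27  [terminal]
34. n22.wid = -1  [terminal]
35. n19.wid = true  [E.key and E.acc]
36. n23.off = "uk"  ["uk"]
37. n24.wid = -4  [terminal]
38. n25.env = true  [terminal]
39. n26.depth = 30  [terminal]
40. n23.live = 22  [c.depth * 3 - 68]
41. n18.tag = false  [false]
42. n18.lab = false  [E.wid == false]
43. n27.env = false  [terminal]
44. n17.live = 9  [len(B.off) + 8]
45. n1.live = 22  [B₁.live + 13]
46. n0.hot = false  [S.fin > -5]
47. n0.depth = true  [S.fin > -6]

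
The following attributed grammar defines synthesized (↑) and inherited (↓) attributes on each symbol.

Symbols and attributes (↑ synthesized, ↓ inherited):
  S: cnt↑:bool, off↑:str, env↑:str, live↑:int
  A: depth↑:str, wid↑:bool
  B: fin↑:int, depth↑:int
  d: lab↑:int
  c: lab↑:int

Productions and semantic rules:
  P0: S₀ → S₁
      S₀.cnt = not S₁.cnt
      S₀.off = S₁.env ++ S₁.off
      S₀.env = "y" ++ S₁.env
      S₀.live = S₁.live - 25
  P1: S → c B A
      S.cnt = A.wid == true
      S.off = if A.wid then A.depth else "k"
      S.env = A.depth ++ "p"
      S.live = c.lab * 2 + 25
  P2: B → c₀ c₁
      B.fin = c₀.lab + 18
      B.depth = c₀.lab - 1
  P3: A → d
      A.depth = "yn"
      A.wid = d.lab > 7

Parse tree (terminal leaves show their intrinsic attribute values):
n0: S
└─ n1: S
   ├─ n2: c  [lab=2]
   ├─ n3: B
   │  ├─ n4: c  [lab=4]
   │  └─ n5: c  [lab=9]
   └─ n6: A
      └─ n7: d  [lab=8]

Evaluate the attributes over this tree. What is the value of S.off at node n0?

1. n2.lab = 2  [terminal]
2. n4.lab = 4  [terminal]
3. n5.lab = 9  [terminal]
4. n3.fin = 22  [c₀.lab + 18]
5. n3.depth = 3  [c₀.lab - 1]
6. n7.lab = 8  [terminal]
7. n6.depth = "yn"  ["yn"]
8. n6.wid = true  [d.lab > 7]
9. n1.cnt = true  [A.wid == true]
10. n1.off = "yn"  [if A.wid then A.depth else "k"]
11. n1.env = "ynp"  [A.depth ++ "p"]
12. n1.live = 29  [c.lab * 2 + 25]
13. n0.cnt = false  [not S₁.cnt]
14. n0.off = "ynpyn"  [S₁.env ++ S₁.off]
15. n0.env = "yynp"  ["y" ++ S₁.env]
16. n0.live = 4  [S₁.live - 25]

"ynpyn"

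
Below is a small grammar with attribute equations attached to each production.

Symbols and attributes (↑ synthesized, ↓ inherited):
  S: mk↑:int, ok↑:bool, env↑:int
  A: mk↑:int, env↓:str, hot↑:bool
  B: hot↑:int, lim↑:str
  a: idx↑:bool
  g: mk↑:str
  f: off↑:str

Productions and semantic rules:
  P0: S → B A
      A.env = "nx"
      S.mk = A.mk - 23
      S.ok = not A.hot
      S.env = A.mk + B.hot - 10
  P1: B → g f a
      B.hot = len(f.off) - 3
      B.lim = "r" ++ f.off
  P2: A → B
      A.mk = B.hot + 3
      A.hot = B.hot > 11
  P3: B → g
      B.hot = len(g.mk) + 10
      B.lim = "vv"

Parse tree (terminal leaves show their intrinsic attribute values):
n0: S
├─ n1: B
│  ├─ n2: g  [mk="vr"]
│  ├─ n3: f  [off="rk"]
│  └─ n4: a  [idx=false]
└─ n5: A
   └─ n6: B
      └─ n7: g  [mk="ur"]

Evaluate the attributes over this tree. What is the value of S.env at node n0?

1. n2.mk = "vr"  [terminal]
2. n3.off = "rk"  [terminal]
3. n4.idx = false  [terminal]
4. n1.hot = -1  [len(f.off) - 3]
5. n1.lim = "rrk"  ["r" ++ f.off]
6. n5.env = "nx"  ["nx"]
7. n7.mk = "ur"  [terminal]
8. n6.hot = 12  [len(g.mk) + 10]
9. n6.lim = "vv"  ["vv"]
10. n5.mk = 15  [B.hot + 3]
11. n5.hot = true  [B.hot > 11]
12. n0.mk = -8  [A.mk - 23]
13. n0.ok = false  [not A.hot]
14. n0.env = 4  [A.mk + B.hot - 10]

4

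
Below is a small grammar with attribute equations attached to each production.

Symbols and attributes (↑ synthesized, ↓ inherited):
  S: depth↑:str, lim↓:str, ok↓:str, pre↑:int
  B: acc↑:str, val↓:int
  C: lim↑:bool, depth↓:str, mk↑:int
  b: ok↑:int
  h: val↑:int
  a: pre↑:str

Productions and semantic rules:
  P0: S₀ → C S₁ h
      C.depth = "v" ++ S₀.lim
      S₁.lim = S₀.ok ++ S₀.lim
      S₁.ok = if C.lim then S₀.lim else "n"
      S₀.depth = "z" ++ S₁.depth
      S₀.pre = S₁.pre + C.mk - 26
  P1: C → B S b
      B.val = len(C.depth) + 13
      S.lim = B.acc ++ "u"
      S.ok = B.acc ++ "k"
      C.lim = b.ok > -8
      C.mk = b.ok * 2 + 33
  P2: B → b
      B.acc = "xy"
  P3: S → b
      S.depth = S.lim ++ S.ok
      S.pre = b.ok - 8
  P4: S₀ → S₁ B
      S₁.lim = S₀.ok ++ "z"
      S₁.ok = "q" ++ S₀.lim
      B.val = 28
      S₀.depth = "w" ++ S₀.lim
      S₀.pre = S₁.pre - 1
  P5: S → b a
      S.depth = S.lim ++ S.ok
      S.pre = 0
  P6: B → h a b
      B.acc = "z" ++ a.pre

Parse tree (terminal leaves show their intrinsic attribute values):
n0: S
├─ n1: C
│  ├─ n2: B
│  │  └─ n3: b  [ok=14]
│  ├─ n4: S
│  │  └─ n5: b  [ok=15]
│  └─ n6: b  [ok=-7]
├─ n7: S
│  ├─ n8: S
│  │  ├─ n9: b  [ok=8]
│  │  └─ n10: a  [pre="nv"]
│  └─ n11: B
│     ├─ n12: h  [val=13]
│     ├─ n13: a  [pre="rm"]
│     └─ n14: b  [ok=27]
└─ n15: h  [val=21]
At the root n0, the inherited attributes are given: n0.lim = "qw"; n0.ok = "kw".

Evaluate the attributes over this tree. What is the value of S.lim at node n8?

"qwz"

1. n0.lim = "qw"  [given at root]
2. n0.ok = "kw"  [given at root]
3. n1.depth = "vqw"  ["v" ++ S₀.lim]
4. n2.val = 16  [len(C.depth) + 13]
5. n3.ok = 14  [terminal]
6. n2.acc = "xy"  ["xy"]
7. n4.lim = "xyu"  [B.acc ++ "u"]
8. n4.ok = "xyk"  [B.acc ++ "k"]
9. n5.ok = 15  [terminal]
10. n4.depth = "xyuxyk"  [S.lim ++ S.ok]
11. n4.pre = 7  [b.ok - 8]
12. n6.ok = -7  [terminal]
13. n1.lim = true  [b.ok > -8]
14. n1.mk = 19  [b.ok * 2 + 33]
15. n7.lim = "kwqw"  [S₀.ok ++ S₀.lim]
16. n7.ok = "qw"  [if C.lim then S₀.lim else "n"]
17. n8.lim = "qwz"  [S₀.ok ++ "z"]
18. n8.ok = "qkwqw"  ["q" ++ S₀.lim]
19. n9.ok = 8  [terminal]
20. n10.pre = "nv"  [terminal]
21. n8.depth = "qwzqkwqw"  [S.lim ++ S.ok]
22. n8.pre = 0  [0]
23. n11.val = 28  [28]
24. n12.val = 13  [terminal]
25. n13.pre = "rm"  [terminal]
26. n14.ok = 27  [terminal]
27. n11.acc = "zrm"  ["z" ++ a.pre]
28. n7.depth = "wkwqw"  ["w" ++ S₀.lim]
29. n7.pre = -1  [S₁.pre - 1]
30. n15.val = 21  [terminal]
31. n0.depth = "zwkwqw"  ["z" ++ S₁.depth]
32. n0.pre = -8  [S₁.pre + C.mk - 26]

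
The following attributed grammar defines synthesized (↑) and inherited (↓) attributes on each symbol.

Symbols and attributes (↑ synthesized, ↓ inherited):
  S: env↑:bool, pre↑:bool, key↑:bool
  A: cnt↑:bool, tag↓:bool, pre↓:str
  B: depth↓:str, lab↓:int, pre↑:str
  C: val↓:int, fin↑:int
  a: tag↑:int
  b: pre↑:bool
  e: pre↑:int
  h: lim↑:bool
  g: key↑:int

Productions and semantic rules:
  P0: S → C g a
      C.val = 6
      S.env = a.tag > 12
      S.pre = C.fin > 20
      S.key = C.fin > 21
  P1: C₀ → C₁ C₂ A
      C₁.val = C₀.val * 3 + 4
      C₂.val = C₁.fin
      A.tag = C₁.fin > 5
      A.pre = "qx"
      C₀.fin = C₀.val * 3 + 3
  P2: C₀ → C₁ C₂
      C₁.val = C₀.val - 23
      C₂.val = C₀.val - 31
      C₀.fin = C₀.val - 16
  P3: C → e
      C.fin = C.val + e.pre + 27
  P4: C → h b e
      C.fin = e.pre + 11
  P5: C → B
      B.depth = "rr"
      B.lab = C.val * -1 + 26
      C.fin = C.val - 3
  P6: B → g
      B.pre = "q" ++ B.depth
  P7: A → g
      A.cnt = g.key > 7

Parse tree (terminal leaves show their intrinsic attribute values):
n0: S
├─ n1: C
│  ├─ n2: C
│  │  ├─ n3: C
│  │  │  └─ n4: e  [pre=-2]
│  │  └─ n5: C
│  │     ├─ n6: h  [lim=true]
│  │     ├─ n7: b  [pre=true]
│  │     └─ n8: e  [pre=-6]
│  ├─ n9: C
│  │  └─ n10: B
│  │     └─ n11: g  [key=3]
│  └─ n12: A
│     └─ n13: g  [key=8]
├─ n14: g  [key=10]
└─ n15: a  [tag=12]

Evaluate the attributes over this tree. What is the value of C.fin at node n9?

3

1. n1.val = 6  [6]
2. n2.val = 22  [C₀.val * 3 + 4]
3. n3.val = -1  [C₀.val - 23]
4. n4.pre = -2  [terminal]
5. n3.fin = 24  [C.val + e.pre + 27]
6. n5.val = -9  [C₀.val - 31]
7. n6.lim = true  [terminal]
8. n7.pre = true  [terminal]
9. n8.pre = -6  [terminal]
10. n5.fin = 5  [e.pre + 11]
11. n2.fin = 6  [C₀.val - 16]
12. n9.val = 6  [C₁.fin]
13. n10.depth = "rr"  ["rr"]
14. n10.lab = 20  [C.val * -1 + 26]
15. n11.key = 3  [terminal]
16. n10.pre = "qrr"  ["q" ++ B.depth]
17. n9.fin = 3  [C.val - 3]
18. n12.tag = true  [C₁.fin > 5]
19. n12.pre = "qx"  ["qx"]
20. n13.key = 8  [terminal]
21. n12.cnt = true  [g.key > 7]
22. n1.fin = 21  [C₀.val * 3 + 3]
23. n14.key = 10  [terminal]
24. n15.tag = 12  [terminal]
25. n0.env = false  [a.tag > 12]
26. n0.pre = true  [C.fin > 20]
27. n0.key = false  [C.fin > 21]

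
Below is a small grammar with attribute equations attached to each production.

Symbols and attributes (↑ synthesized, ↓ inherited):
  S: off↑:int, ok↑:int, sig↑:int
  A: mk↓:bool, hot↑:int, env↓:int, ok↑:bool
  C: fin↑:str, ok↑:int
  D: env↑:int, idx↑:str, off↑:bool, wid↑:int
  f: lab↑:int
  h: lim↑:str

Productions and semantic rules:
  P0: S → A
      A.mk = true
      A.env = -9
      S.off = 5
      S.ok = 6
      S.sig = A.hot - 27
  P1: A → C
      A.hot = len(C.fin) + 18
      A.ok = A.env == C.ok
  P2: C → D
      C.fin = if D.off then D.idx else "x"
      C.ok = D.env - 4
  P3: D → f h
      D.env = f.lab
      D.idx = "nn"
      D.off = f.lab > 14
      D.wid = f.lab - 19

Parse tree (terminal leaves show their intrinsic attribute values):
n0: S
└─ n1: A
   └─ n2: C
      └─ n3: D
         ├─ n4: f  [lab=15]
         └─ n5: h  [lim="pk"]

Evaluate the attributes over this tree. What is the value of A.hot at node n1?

20

1. n1.mk = true  [true]
2. n1.env = -9  [-9]
3. n4.lab = 15  [terminal]
4. n5.lim = "pk"  [terminal]
5. n3.env = 15  [f.lab]
6. n3.idx = "nn"  ["nn"]
7. n3.off = true  [f.lab > 14]
8. n3.wid = -4  [f.lab - 19]
9. n2.fin = "nn"  [if D.off then D.idx else "x"]
10. n2.ok = 11  [D.env - 4]
11. n1.hot = 20  [len(C.fin) + 18]
12. n1.ok = false  [A.env == C.ok]
13. n0.off = 5  [5]
14. n0.ok = 6  [6]
15. n0.sig = -7  [A.hot - 27]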